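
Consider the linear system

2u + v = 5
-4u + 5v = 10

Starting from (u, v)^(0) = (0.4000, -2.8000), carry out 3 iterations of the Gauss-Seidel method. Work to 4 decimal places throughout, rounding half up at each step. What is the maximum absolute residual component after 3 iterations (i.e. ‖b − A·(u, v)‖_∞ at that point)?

1.2672

Iteration 1:
  u = (5 - (1)·-2.8000) / (2) = 3.9000
  v = (10 - (-4)·3.9000) / (5) = 5.1200
Iteration 2:
  u = (5 - (1)·5.1200) / (2) = -0.0600
  v = (10 - (-4)·-0.0600) / (5) = 1.9520
Iteration 3:
  u = (5 - (1)·1.9520) / (2) = 1.5240
  v = (10 - (-4)·1.5240) / (5) = 3.2192
Residual b − A·x = (-1.2672, 0.0000); ∞-norm = 1.2672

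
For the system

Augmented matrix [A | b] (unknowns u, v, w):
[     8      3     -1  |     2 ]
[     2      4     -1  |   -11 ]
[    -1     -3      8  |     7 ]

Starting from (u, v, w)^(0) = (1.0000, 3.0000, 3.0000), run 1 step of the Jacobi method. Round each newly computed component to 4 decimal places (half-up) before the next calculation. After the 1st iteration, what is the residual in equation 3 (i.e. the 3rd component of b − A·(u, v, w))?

Iteration 1:
  u = (2 - (3)·3.0000 - (-1)·3.0000) / (8) = -0.5000
  v = (-11 - (2)·1.0000 - (-1)·3.0000) / (4) = -2.5000
  w = (7 - (-1)·1.0000 - (-3)·3.0000) / (8) = 2.1250
Residual b − A·x = (15.6250, 2.1250, -18.0000)

-18.0000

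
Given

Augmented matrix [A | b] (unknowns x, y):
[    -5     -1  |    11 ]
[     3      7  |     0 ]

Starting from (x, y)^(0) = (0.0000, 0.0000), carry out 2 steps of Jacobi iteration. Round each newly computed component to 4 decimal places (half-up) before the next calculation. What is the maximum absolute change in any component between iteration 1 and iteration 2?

Iteration 1:
  x = (11 - (-1)·0.0000) / (-5) = -2.2000
  y = (0 - (3)·0.0000) / (7) = 0.0000
Iteration 2:
  x = (11 - (-1)·0.0000) / (-5) = -2.2000
  y = (0 - (3)·-2.2000) / (7) = 0.9429
Change: (0.0000, 0.9429) → max |·| = 0.9429

0.9429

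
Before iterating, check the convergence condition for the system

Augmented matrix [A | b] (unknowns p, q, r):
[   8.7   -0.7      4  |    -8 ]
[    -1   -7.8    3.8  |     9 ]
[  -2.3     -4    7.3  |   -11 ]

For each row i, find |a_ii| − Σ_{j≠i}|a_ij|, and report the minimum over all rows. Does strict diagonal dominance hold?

1

row 1: |8.7| − (0.7+4) = 4
row 2: |-7.8| − (1+3.8) = 3
row 3: |7.3| − (2.3+4) = 1
minimum over rows = 1 → strictly diagonally dominant (convergence guaranteed)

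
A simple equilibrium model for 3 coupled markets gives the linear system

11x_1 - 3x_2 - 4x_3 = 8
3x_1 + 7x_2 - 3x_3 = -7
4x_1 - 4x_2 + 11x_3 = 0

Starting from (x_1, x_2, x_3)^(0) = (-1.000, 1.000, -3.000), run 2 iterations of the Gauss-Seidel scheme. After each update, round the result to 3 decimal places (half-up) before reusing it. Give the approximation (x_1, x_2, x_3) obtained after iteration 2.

Iteration 1:
  x_1 = (8 - (-3)·1.000 - (-4)·-3.000) / (11) = -0.091
  x_2 = (-7 - (3)·-0.091 - (-3)·-3.000) / (7) = -2.247
  x_3 = (0 - (4)·-0.091 - (-4)·-2.247) / (11) = -0.784
Iteration 2:
  x_1 = (8 - (-3)·-2.247 - (-4)·-0.784) / (11) = -0.171
  x_2 = (-7 - (3)·-0.171 - (-3)·-0.784) / (7) = -1.263
  x_3 = (0 - (4)·-0.171 - (-4)·-1.263) / (11) = -0.397

(-0.171, -1.263, -0.397)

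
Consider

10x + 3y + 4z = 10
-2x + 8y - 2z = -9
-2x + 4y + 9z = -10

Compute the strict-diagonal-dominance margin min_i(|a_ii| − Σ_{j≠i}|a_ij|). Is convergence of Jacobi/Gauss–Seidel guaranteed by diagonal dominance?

3

row 1: |10| − (3+4) = 3
row 2: |8| − (2+2) = 4
row 3: |9| − (2+4) = 3
minimum over rows = 3 → strictly diagonally dominant (convergence guaranteed)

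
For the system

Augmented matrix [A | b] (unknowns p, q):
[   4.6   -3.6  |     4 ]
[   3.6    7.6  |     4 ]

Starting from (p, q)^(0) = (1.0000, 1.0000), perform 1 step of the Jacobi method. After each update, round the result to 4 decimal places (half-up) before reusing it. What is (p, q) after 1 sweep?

Iteration 1:
  p = (4 - (-3.6)·1.0000) / (4.6) = 1.6522
  q = (4 - (3.6)·1.0000) / (7.6) = 0.0526

(1.6522, 0.0526)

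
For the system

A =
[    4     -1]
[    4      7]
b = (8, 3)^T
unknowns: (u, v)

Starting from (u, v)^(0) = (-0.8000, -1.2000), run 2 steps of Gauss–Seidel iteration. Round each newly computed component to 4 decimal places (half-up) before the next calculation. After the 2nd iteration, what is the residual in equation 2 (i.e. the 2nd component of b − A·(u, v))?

Iteration 1:
  u = (8 - (-1)·-1.2000) / (4) = 1.7000
  v = (3 - (4)·1.7000) / (7) = -0.5429
Iteration 2:
  u = (8 - (-1)·-0.5429) / (4) = 1.8643
  v = (3 - (4)·1.8643) / (7) = -0.6367
Residual b − A·x = (-0.0939, -0.0003)

-0.0003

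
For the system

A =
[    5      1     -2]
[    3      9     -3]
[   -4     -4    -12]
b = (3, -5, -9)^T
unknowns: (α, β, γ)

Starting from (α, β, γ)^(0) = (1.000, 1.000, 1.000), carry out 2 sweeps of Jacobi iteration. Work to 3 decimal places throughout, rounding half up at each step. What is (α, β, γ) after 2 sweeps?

(0.744, -0.795, 0.669)

Iteration 1:
  α = (3 - (1)·1.000 - (-2)·1.000) / (5) = 0.800
  β = (-5 - (3)·1.000 - (-3)·1.000) / (9) = -0.556
  γ = (-9 - (-4)·1.000 - (-4)·1.000) / (-12) = 0.083
Iteration 2:
  α = (3 - (1)·-0.556 - (-2)·0.083) / (5) = 0.744
  β = (-5 - (3)·0.800 - (-3)·0.083) / (9) = -0.795
  γ = (-9 - (-4)·0.800 - (-4)·-0.556) / (-12) = 0.669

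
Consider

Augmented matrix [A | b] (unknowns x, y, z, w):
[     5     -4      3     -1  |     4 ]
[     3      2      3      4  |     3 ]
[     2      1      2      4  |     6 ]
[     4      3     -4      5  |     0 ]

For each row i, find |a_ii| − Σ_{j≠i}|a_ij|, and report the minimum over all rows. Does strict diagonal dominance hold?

-8

row 1: |5| − (4+3+1) = -3
row 2: |2| − (3+3+4) = -8
row 3: |2| − (2+1+4) = -5
row 4: |5| − (4+3+4) = -6
minimum over rows = -8 → not strictly diagonally dominant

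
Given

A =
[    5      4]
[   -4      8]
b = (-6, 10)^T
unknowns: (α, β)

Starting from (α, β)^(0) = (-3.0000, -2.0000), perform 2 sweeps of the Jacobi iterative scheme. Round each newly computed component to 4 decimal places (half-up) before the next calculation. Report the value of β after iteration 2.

Iteration 1:
  α = (-6 - (4)·-2.0000) / (5) = 0.4000
  β = (10 - (-4)·-3.0000) / (8) = -0.2500
Iteration 2:
  α = (-6 - (4)·-0.2500) / (5) = -1.0000
  β = (10 - (-4)·0.4000) / (8) = 1.4500

1.4500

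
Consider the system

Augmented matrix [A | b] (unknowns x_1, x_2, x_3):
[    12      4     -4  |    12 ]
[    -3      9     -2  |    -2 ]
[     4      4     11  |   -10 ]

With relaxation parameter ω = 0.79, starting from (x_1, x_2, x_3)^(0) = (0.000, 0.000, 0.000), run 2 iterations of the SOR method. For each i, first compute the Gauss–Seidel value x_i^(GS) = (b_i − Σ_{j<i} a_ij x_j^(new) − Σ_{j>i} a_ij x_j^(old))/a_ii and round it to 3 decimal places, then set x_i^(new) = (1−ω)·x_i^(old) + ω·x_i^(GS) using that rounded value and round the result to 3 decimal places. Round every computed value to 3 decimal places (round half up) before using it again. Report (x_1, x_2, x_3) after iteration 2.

Iteration 1:
  x_1: GS value = (12 - (4)·0.000 - (-4)·0.000) / (12) = 1.000;  x_1 ← (1−ω)·0.000 + ω·1.000 = 0.790
  x_2: GS value = (-2 - (-3)·0.790 - (-2)·0.000) / (9) = 0.041;  x_2 ← (1−ω)·0.000 + ω·0.041 = 0.032
  x_3: GS value = (-10 - (4)·0.790 - (4)·0.032) / (11) = -1.208;  x_3 ← (1−ω)·0.000 + ω·-1.208 = -0.954
Iteration 2:
  x_1: GS value = (12 - (4)·0.032 - (-4)·-0.954) / (12) = 0.671;  x_1 ← (1−ω)·0.790 + ω·0.671 = 0.696
  x_2: GS value = (-2 - (-3)·0.696 - (-2)·-0.954) / (9) = -0.202;  x_2 ← (1−ω)·0.032 + ω·-0.202 = -0.153
  x_3: GS value = (-10 - (4)·0.696 - (4)·-0.153) / (11) = -1.107;  x_3 ← (1−ω)·-0.954 + ω·-1.107 = -1.075

(0.696, -0.153, -1.075)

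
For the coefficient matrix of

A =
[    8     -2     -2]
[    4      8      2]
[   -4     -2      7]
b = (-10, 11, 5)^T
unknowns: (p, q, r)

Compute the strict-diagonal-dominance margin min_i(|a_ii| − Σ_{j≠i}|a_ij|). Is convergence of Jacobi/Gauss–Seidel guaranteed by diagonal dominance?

row 1: |8| − (2+2) = 4
row 2: |8| − (4+2) = 2
row 3: |7| − (4+2) = 1
minimum over rows = 1 → strictly diagonally dominant (convergence guaranteed)

1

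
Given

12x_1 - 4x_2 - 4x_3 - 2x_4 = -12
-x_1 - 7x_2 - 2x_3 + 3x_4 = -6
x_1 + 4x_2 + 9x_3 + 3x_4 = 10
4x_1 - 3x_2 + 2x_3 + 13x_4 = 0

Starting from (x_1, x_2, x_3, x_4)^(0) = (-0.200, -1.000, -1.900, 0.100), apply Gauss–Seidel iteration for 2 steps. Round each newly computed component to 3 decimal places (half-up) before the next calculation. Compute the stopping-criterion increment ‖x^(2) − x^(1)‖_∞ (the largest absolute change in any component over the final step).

Iteration 1:
  x_1 = (-12 - (-4)·-1.000 - (-4)·-1.900 - (-2)·0.100) / (12) = -1.950
  x_2 = (-6 - (-1)·-1.950 - (-2)·-1.900 - (3)·0.100) / (-7) = 1.721
  x_3 = (10 - (1)·-1.950 - (4)·1.721 - (3)·0.100) / (9) = 0.530
  x_4 = (0 - (4)·-1.950 - (-3)·1.721 - (2)·0.530) / (13) = 0.916
Iteration 2:
  x_1 = (-12 - (-4)·1.721 - (-4)·0.530 - (-2)·0.916) / (12) = -0.097
  x_2 = (-6 - (-1)·-0.097 - (-2)·0.530 - (3)·0.916) / (-7) = 1.112
  x_3 = (10 - (1)·-0.097 - (4)·1.112 - (3)·0.916) / (9) = 0.322
  x_4 = (0 - (4)·-0.097 - (-3)·1.112 - (2)·0.322) / (13) = 0.237
Change: (1.853, -0.609, -0.208, -0.679) → max |·| = 1.853

1.853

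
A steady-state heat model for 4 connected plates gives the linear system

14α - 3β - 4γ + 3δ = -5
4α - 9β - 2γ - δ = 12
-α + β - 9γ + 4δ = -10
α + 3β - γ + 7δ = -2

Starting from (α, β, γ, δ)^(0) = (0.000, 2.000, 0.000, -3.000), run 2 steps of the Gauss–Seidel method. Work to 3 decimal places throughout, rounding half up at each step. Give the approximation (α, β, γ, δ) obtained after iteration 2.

(-0.579, -1.490, 0.944, 0.570)

Iteration 1:
  α = (-5 - (-3)·2.000 - (-4)·0.000 - (3)·-3.000) / (14) = 0.714
  β = (12 - (4)·0.714 - (-2)·0.000 - (-1)·-3.000) / (-9) = -0.683
  γ = (-10 - (-1)·0.714 - (1)·-0.683 - (4)·-3.000) / (-9) = -0.377
  δ = (-2 - (1)·0.714 - (3)·-0.683 - (-1)·-0.377) / (7) = -0.149
Iteration 2:
  α = (-5 - (-3)·-0.683 - (-4)·-0.377 - (3)·-0.149) / (14) = -0.579
  β = (12 - (4)·-0.579 - (-2)·-0.377 - (-1)·-0.149) / (-9) = -1.490
  γ = (-10 - (-1)·-0.579 - (1)·-1.490 - (4)·-0.149) / (-9) = 0.944
  δ = (-2 - (1)·-0.579 - (3)·-1.490 - (-1)·0.944) / (7) = 0.570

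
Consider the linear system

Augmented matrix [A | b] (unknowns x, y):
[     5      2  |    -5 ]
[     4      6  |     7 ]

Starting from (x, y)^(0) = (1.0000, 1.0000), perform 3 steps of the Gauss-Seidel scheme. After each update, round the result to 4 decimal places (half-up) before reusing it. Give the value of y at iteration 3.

Iteration 1:
  x = (-5 - (2)·1.0000) / (5) = -1.4000
  y = (7 - (4)·-1.4000) / (6) = 2.1000
Iteration 2:
  x = (-5 - (2)·2.1000) / (5) = -1.8400
  y = (7 - (4)·-1.8400) / (6) = 2.3933
Iteration 3:
  x = (-5 - (2)·2.3933) / (5) = -1.9573
  y = (7 - (4)·-1.9573) / (6) = 2.4715

2.4715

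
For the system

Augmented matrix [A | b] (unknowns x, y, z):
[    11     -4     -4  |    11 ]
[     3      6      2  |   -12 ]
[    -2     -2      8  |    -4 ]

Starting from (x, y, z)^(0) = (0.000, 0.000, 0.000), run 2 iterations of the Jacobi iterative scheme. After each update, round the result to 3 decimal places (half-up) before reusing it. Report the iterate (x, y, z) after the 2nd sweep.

Iteration 1:
  x = (11 - (-4)·0.000 - (-4)·0.000) / (11) = 1.000
  y = (-12 - (3)·0.000 - (2)·0.000) / (6) = -2.000
  z = (-4 - (-2)·0.000 - (-2)·0.000) / (8) = -0.500
Iteration 2:
  x = (11 - (-4)·-2.000 - (-4)·-0.500) / (11) = 0.091
  y = (-12 - (3)·1.000 - (2)·-0.500) / (6) = -2.333
  z = (-4 - (-2)·1.000 - (-2)·-2.000) / (8) = -0.750

(0.091, -2.333, -0.750)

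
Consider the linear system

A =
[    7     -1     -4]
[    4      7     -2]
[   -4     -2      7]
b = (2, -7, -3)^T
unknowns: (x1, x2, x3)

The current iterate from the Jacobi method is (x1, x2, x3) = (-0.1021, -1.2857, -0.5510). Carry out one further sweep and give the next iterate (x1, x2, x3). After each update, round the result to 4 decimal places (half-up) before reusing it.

One sweep:
  x1 = (2 - (-1)·-1.2857 - (-4)·-0.5510) / (7) = -0.2128
  x2 = (-7 - (4)·-0.1021 - (-2)·-0.5510) / (7) = -1.0991
  x3 = (-3 - (-4)·-0.1021 - (-2)·-1.2857) / (7) = -0.8543

(-0.2128, -1.0991, -0.8543)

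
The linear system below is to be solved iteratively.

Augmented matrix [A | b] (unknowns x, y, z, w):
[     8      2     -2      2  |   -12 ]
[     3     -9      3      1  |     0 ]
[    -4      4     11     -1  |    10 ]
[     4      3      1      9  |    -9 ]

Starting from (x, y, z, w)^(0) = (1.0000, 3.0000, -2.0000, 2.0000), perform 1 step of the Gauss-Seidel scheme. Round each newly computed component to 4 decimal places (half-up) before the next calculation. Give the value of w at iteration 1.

0.9021

Iteration 1:
  x = (-12 - (2)·3.0000 - (-2)·-2.0000 - (2)·2.0000) / (8) = -3.2500
  y = (0 - (3)·-3.2500 - (3)·-2.0000 - (1)·2.0000) / (-9) = -1.5278
  z = (10 - (-4)·-3.2500 - (4)·-1.5278 - (-1)·2.0000) / (11) = 0.4647
  w = (-9 - (4)·-3.2500 - (3)·-1.5278 - (1)·0.4647) / (9) = 0.9021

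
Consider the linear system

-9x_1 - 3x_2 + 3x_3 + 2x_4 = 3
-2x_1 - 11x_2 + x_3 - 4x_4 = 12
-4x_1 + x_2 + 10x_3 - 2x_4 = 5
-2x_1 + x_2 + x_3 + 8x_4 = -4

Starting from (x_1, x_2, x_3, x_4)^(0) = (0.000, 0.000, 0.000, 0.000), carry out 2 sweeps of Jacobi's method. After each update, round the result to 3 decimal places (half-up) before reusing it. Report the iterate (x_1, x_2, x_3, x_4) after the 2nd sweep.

(0.086, -0.803, 0.376, -0.509)

Iteration 1:
  x_1 = (3 - (-3)·0.000 - (3)·0.000 - (2)·0.000) / (-9) = -0.333
  x_2 = (12 - (-2)·0.000 - (1)·0.000 - (-4)·0.000) / (-11) = -1.091
  x_3 = (5 - (-4)·0.000 - (1)·0.000 - (-2)·0.000) / (10) = 0.500
  x_4 = (-4 - (-2)·0.000 - (1)·0.000 - (1)·0.000) / (8) = -0.500
Iteration 2:
  x_1 = (3 - (-3)·-1.091 - (3)·0.500 - (2)·-0.500) / (-9) = 0.086
  x_2 = (12 - (-2)·-0.333 - (1)·0.500 - (-4)·-0.500) / (-11) = -0.803
  x_3 = (5 - (-4)·-0.333 - (1)·-1.091 - (-2)·-0.500) / (10) = 0.376
  x_4 = (-4 - (-2)·-0.333 - (1)·-1.091 - (1)·0.500) / (8) = -0.509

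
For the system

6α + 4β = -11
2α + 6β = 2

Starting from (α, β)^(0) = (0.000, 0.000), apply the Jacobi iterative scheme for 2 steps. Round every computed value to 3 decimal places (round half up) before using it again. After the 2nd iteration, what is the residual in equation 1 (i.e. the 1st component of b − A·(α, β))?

Iteration 1:
  α = (-11 - (4)·0.000) / (6) = -1.833
  β = (2 - (2)·0.000) / (6) = 0.333
Iteration 2:
  α = (-11 - (4)·0.333) / (6) = -2.055
  β = (2 - (2)·-1.833) / (6) = 0.944
Residual b − A·x = (-2.446, 0.446)

-2.446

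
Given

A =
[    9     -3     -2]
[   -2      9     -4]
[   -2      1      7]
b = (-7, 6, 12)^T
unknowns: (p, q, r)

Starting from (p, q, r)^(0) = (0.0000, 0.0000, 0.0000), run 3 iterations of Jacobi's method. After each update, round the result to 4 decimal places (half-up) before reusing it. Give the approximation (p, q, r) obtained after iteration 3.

Iteration 1:
  p = (-7 - (-3)·0.0000 - (-2)·0.0000) / (9) = -0.7778
  q = (6 - (-2)·0.0000 - (-4)·0.0000) / (9) = 0.6667
  r = (12 - (-2)·0.0000 - (1)·0.0000) / (7) = 1.7143
Iteration 2:
  p = (-7 - (-3)·0.6667 - (-2)·1.7143) / (9) = -0.1746
  q = (6 - (-2)·-0.7778 - (-4)·1.7143) / (9) = 1.2557
  r = (12 - (-2)·-0.7778 - (1)·0.6667) / (7) = 1.3968
Iteration 3:
  p = (-7 - (-3)·1.2557 - (-2)·1.3968) / (9) = -0.0488
  q = (6 - (-2)·-0.1746 - (-4)·1.3968) / (9) = 1.2487
  r = (12 - (-2)·-0.1746 - (1)·1.2557) / (7) = 1.4850

(-0.0488, 1.2487, 1.4850)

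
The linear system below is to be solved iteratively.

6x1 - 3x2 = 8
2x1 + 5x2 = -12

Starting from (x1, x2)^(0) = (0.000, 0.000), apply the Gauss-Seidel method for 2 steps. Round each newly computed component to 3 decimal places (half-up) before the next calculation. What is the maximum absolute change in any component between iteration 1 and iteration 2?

1.466

Iteration 1:
  x1 = (8 - (-3)·0.000) / (6) = 1.333
  x2 = (-12 - (2)·1.333) / (5) = -2.933
Iteration 2:
  x1 = (8 - (-3)·-2.933) / (6) = -0.133
  x2 = (-12 - (2)·-0.133) / (5) = -2.347
Change: (-1.466, 0.586) → max |·| = 1.466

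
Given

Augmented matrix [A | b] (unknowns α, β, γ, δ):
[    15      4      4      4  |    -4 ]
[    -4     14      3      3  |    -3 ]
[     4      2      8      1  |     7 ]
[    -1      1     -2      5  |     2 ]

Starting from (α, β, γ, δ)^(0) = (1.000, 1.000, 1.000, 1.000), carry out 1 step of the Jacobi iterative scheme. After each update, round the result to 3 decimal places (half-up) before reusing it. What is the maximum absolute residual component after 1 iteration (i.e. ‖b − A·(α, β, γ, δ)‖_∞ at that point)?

11.182

Iteration 1:
  α = (-4 - (4)·1.000 - (4)·1.000 - (4)·1.000) / (15) = -1.067
  β = (-3 - (-4)·1.000 - (3)·1.000 - (3)·1.000) / (14) = -0.357
  γ = (7 - (4)·1.000 - (2)·1.000 - (1)·1.000) / (8) = 0.000
  δ = (2 - (-1)·1.000 - (1)·1.000 - (-2)·1.000) / (5) = 0.800
Residual b − A·x = (10.233, -4.670, 11.182, -2.710); ∞-norm = 11.182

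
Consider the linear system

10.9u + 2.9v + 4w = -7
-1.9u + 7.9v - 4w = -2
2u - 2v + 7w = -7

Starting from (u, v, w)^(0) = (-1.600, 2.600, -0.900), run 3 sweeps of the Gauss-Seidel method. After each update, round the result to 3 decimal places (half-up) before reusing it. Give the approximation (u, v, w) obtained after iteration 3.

Iteration 1:
  u = (-7 - (2.9)·2.600 - (4)·-0.900) / (10.9) = -1.004
  v = (-2 - (-1.9)·-1.004 - (-4)·-0.900) / (7.9) = -0.950
  w = (-7 - (2)·-1.004 - (-2)·-0.950) / (7) = -0.985
Iteration 2:
  u = (-7 - (2.9)·-0.950 - (4)·-0.985) / (10.9) = -0.028
  v = (-2 - (-1.9)·-0.028 - (-4)·-0.985) / (7.9) = -0.759
  w = (-7 - (2)·-0.028 - (-2)·-0.759) / (7) = -1.209
Iteration 3:
  u = (-7 - (2.9)·-0.759 - (4)·-1.209) / (10.9) = 0.003
  v = (-2 - (-1.9)·0.003 - (-4)·-1.209) / (7.9) = -0.865
  w = (-7 - (2)·0.003 - (-2)·-0.865) / (7) = -1.248

(0.003, -0.865, -1.248)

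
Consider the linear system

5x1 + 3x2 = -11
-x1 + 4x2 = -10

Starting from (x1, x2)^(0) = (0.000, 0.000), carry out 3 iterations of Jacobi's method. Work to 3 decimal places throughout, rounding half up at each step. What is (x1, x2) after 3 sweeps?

(-0.370, -2.675)

Iteration 1:
  x1 = (-11 - (3)·0.000) / (5) = -2.200
  x2 = (-10 - (-1)·0.000) / (4) = -2.500
Iteration 2:
  x1 = (-11 - (3)·-2.500) / (5) = -0.700
  x2 = (-10 - (-1)·-2.200) / (4) = -3.050
Iteration 3:
  x1 = (-11 - (3)·-3.050) / (5) = -0.370
  x2 = (-10 - (-1)·-0.700) / (4) = -2.675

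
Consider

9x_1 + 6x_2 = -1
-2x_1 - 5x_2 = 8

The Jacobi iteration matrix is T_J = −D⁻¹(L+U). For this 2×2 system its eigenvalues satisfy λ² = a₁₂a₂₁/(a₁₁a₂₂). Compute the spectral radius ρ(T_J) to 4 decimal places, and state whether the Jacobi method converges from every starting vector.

a₁₂a₂₁/(a₁₁a₂₂) = (6)·(-2) / ((9)·(-5)) = 0.266667
ρ = √|0.266667| = √0.266667 = 0.5164
ρ < 1, so Jacobi converges

0.5164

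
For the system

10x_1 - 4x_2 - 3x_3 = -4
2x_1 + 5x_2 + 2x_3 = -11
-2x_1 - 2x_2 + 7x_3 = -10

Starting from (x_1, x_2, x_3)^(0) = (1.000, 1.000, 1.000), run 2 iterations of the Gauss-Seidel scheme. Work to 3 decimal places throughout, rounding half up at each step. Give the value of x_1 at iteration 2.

Iteration 1:
  x_1 = (-4 - (-4)·1.000 - (-3)·1.000) / (10) = 0.300
  x_2 = (-11 - (2)·0.300 - (2)·1.000) / (5) = -2.720
  x_3 = (-10 - (-2)·0.300 - (-2)·-2.720) / (7) = -2.120
Iteration 2:
  x_1 = (-4 - (-4)·-2.720 - (-3)·-2.120) / (10) = -2.124
  x_2 = (-11 - (2)·-2.124 - (2)·-2.120) / (5) = -0.502
  x_3 = (-10 - (-2)·-2.124 - (-2)·-0.502) / (7) = -2.179

-2.124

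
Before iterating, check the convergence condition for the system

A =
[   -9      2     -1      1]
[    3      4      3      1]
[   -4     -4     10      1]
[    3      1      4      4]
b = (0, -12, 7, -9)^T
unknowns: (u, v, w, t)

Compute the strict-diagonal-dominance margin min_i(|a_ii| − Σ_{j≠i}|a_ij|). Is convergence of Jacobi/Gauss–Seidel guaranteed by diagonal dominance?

row 1: |-9| − (2+1+1) = 5
row 2: |4| − (3+3+1) = -3
row 3: |10| − (4+4+1) = 1
row 4: |4| − (3+1+4) = -4
minimum over rows = -4 → not strictly diagonally dominant

-4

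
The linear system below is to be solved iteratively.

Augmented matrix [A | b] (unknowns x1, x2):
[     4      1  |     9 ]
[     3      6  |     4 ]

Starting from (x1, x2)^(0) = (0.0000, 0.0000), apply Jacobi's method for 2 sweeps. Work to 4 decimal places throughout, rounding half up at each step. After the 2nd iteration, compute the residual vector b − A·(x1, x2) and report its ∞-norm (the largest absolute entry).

Iteration 1:
  x1 = (9 - (1)·0.0000) / (4) = 2.2500
  x2 = (4 - (3)·0.0000) / (6) = 0.6667
Iteration 2:
  x1 = (9 - (1)·0.6667) / (4) = 2.0833
  x2 = (4 - (3)·2.2500) / (6) = -0.4583
Residual b − A·x = (1.1251, 0.4999); ∞-norm = 1.1251

1.1251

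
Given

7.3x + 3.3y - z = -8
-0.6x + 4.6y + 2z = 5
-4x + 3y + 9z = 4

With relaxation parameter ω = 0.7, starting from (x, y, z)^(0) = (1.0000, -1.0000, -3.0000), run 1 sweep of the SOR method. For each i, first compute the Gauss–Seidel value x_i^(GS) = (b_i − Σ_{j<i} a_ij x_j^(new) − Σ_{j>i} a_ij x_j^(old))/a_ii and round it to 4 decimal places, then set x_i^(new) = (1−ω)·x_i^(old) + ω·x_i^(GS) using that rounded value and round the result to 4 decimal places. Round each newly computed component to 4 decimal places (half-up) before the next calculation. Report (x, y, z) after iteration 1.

(-0.4384, 1.3339, -1.0365)

Iteration 1:
  x: GS value = (-8 - (3.3)·-1.0000 - (-1)·-3.0000) / (7.3) = -1.0548;  x ← (1−ω)·1.0000 + ω·-1.0548 = -0.4384
  y: GS value = (5 - (-0.6)·-0.4384 - (2)·-3.0000) / (4.6) = 2.3341;  y ← (1−ω)·-1.0000 + ω·2.3341 = 1.3339
  z: GS value = (4 - (-4)·-0.4384 - (3)·1.3339) / (9) = -0.1950;  z ← (1−ω)·-3.0000 + ω·-0.1950 = -1.0365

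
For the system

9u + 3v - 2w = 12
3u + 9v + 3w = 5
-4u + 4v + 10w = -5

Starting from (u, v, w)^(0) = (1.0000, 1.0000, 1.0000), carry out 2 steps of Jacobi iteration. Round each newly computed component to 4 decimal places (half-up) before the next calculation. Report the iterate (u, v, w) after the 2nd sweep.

Iteration 1:
  u = (12 - (3)·1.0000 - (-2)·1.0000) / (9) = 1.2222
  v = (5 - (3)·1.0000 - (3)·1.0000) / (9) = -0.1111
  w = (-5 - (-4)·1.0000 - (4)·1.0000) / (10) = -0.5000
Iteration 2:
  u = (12 - (3)·-0.1111 - (-2)·-0.5000) / (9) = 1.2593
  v = (5 - (3)·1.2222 - (3)·-0.5000) / (9) = 0.3148
  w = (-5 - (-4)·1.2222 - (4)·-0.1111) / (10) = 0.0333

(1.2593, 0.3148, 0.0333)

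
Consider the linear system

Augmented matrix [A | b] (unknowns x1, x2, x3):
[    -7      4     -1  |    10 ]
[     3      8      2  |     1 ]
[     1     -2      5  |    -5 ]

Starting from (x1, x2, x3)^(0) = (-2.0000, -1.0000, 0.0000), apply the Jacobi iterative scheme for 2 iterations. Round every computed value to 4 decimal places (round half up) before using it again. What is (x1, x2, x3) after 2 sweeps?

(-0.7857, 1.1250, -0.2500)

Iteration 1:
  x1 = (10 - (4)·-1.0000 - (-1)·0.0000) / (-7) = -2.0000
  x2 = (1 - (3)·-2.0000 - (2)·0.0000) / (8) = 0.8750
  x3 = (-5 - (1)·-2.0000 - (-2)·-1.0000) / (5) = -1.0000
Iteration 2:
  x1 = (10 - (4)·0.8750 - (-1)·-1.0000) / (-7) = -0.7857
  x2 = (1 - (3)·-2.0000 - (2)·-1.0000) / (8) = 1.1250
  x3 = (-5 - (1)·-2.0000 - (-2)·0.8750) / (5) = -0.2500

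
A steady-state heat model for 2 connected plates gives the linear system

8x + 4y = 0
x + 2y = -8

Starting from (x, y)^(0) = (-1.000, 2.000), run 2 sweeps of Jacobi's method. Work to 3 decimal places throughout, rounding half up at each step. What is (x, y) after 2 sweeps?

(1.750, -3.500)

Iteration 1:
  x = (0 - (4)·2.000) / (8) = -1.000
  y = (-8 - (1)·-1.000) / (2) = -3.500
Iteration 2:
  x = (0 - (4)·-3.500) / (8) = 1.750
  y = (-8 - (1)·-1.000) / (2) = -3.500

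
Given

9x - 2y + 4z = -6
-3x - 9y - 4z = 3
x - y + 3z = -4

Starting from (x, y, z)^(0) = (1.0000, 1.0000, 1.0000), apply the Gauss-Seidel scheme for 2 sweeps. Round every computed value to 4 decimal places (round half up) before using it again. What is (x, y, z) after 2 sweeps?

Iteration 1:
  x = (-6 - (-2)·1.0000 - (4)·1.0000) / (9) = -0.8889
  y = (3 - (-3)·-0.8889 - (-4)·1.0000) / (-9) = -0.4815
  z = (-4 - (1)·-0.8889 - (-1)·-0.4815) / (3) = -1.1975
Iteration 2:
  x = (-6 - (-2)·-0.4815 - (4)·-1.1975) / (9) = -0.2414
  y = (3 - (-3)·-0.2414 - (-4)·-1.1975) / (-9) = 0.2794
  z = (-4 - (1)·-0.2414 - (-1)·0.2794) / (3) = -1.1597

(-0.2414, 0.2794, -1.1597)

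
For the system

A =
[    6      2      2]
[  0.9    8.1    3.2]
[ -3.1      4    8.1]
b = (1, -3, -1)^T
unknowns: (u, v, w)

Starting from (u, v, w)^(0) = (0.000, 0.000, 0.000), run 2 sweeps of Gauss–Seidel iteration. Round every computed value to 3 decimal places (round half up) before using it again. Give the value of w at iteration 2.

0.196

Iteration 1:
  u = (1 - (2)·0.000 - (2)·0.000) / (6) = 0.167
  v = (-3 - (0.9)·0.167 - (3.2)·0.000) / (8.1) = -0.389
  w = (-1 - (-3.1)·0.167 - (4)·-0.389) / (8.1) = 0.133
Iteration 2:
  u = (1 - (2)·-0.389 - (2)·0.133) / (6) = 0.252
  v = (-3 - (0.9)·0.252 - (3.2)·0.133) / (8.1) = -0.451
  w = (-1 - (-3.1)·0.252 - (4)·-0.451) / (8.1) = 0.196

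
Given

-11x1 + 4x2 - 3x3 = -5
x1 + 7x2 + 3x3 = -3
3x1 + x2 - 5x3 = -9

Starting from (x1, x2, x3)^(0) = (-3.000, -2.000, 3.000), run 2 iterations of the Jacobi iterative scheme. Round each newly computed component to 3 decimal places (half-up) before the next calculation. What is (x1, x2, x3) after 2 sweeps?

(0.096, -0.101, 0.888)

Iteration 1:
  x1 = (-5 - (4)·-2.000 - (-3)·3.000) / (-11) = -1.091
  x2 = (-3 - (1)·-3.000 - (3)·3.000) / (7) = -1.286
  x3 = (-9 - (3)·-3.000 - (1)·-2.000) / (-5) = -0.400
Iteration 2:
  x1 = (-5 - (4)·-1.286 - (-3)·-0.400) / (-11) = 0.096
  x2 = (-3 - (1)·-1.091 - (3)·-0.400) / (7) = -0.101
  x3 = (-9 - (3)·-1.091 - (1)·-1.286) / (-5) = 0.888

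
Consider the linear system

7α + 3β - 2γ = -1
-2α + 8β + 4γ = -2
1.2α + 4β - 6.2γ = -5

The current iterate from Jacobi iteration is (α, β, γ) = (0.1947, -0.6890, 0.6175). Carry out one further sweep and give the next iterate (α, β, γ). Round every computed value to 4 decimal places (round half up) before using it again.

One sweep:
  α = (-1 - (3)·-0.6890 - (-2)·0.6175) / (7) = 0.3289
  β = (-2 - (-2)·0.1947 - (4)·0.6175) / (8) = -0.5101
  γ = (-5 - (1.2)·0.1947 - (4)·-0.6890) / (-6.2) = 0.3996

(0.3289, -0.5101, 0.3996)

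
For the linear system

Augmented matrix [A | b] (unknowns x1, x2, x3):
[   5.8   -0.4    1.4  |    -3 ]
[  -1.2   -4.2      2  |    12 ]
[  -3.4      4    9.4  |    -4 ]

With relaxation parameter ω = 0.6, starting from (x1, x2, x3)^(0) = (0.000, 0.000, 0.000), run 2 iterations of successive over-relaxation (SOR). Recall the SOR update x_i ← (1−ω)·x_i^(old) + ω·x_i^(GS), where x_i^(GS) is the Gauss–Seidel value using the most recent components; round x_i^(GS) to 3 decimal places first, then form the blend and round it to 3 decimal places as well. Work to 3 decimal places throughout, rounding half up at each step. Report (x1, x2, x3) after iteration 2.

(-0.518, -2.261, 0.250)

Iteration 1:
  x1: GS value = (-3 - (-0.4)·0.000 - (1.4)·0.000) / (5.8) = -0.517;  x1 ← (1−ω)·0.000 + ω·-0.517 = -0.310
  x2: GS value = (12 - (-1.2)·-0.310 - (2)·0.000) / (-4.2) = -2.769;  x2 ← (1−ω)·0.000 + ω·-2.769 = -1.661
  x3: GS value = (-4 - (-3.4)·-0.310 - (4)·-1.661) / (9.4) = 0.169;  x3 ← (1−ω)·0.000 + ω·0.169 = 0.101
Iteration 2:
  x1: GS value = (-3 - (-0.4)·-1.661 - (1.4)·0.101) / (5.8) = -0.656;  x1 ← (1−ω)·-0.310 + ω·-0.656 = -0.518
  x2: GS value = (12 - (-1.2)·-0.518 - (2)·0.101) / (-4.2) = -2.661;  x2 ← (1−ω)·-1.661 + ω·-2.661 = -2.261
  x3: GS value = (-4 - (-3.4)·-0.518 - (4)·-2.261) / (9.4) = 0.349;  x3 ← (1−ω)·0.101 + ω·0.349 = 0.250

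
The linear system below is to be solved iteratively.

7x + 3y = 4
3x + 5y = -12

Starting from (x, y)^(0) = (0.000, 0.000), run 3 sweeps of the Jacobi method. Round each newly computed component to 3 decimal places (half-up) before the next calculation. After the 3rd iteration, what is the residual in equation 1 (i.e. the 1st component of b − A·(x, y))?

1.851

Iteration 1:
  x = (4 - (3)·0.000) / (7) = 0.571
  y = (-12 - (3)·0.000) / (5) = -2.400
Iteration 2:
  x = (4 - (3)·-2.400) / (7) = 1.600
  y = (-12 - (3)·0.571) / (5) = -2.743
Iteration 3:
  x = (4 - (3)·-2.743) / (7) = 1.747
  y = (-12 - (3)·1.600) / (5) = -3.360
Residual b − A·x = (1.851, -0.441)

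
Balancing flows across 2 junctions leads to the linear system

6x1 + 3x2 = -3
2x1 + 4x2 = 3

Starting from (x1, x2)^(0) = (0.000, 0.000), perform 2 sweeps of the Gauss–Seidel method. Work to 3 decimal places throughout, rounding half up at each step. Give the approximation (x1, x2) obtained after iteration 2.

Iteration 1:
  x1 = (-3 - (3)·0.000) / (6) = -0.500
  x2 = (3 - (2)·-0.500) / (4) = 1.000
Iteration 2:
  x1 = (-3 - (3)·1.000) / (6) = -1.000
  x2 = (3 - (2)·-1.000) / (4) = 1.250

(-1.000, 1.250)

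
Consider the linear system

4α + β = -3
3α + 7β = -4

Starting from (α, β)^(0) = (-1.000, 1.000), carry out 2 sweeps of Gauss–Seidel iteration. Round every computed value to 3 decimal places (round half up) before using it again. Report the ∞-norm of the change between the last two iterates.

Iteration 1:
  α = (-3 - (1)·1.000) / (4) = -1.000
  β = (-4 - (3)·-1.000) / (7) = -0.143
Iteration 2:
  α = (-3 - (1)·-0.143) / (4) = -0.714
  β = (-4 - (3)·-0.714) / (7) = -0.265
Change: (0.286, -0.122) → max |·| = 0.286

0.286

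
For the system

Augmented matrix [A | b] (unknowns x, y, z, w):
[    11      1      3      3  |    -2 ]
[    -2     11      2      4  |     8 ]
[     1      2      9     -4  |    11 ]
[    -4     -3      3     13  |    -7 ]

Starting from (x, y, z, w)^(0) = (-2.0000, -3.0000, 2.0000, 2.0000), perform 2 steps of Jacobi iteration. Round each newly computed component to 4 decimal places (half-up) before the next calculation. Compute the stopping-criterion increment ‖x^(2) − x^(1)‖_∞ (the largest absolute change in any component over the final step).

Iteration 1:
  x = (-2 - (1)·-3.0000 - (3)·2.0000 - (3)·2.0000) / (11) = -1.0000
  y = (8 - (-2)·-2.0000 - (2)·2.0000 - (4)·2.0000) / (11) = -0.7273
  z = (11 - (1)·-2.0000 - (2)·-3.0000 - (-4)·2.0000) / (9) = 3.0000
  w = (-7 - (-4)·-2.0000 - (-3)·-3.0000 - (3)·2.0000) / (13) = -2.3077
Iteration 2:
  x = (-2 - (1)·-0.7273 - (3)·3.0000 - (3)·-2.3077) / (11) = -0.3045
  y = (8 - (-2)·-1.0000 - (2)·3.0000 - (4)·-2.3077) / (11) = 0.8392
  z = (11 - (1)·-1.0000 - (2)·-0.7273 - (-4)·-2.3077) / (9) = 0.4693
  w = (-7 - (-4)·-1.0000 - (-3)·-0.7273 - (3)·3.0000) / (13) = -1.7063
Change: (0.6955, 1.5665, -2.5307, 0.6014) → max |·| = 2.5307

2.5307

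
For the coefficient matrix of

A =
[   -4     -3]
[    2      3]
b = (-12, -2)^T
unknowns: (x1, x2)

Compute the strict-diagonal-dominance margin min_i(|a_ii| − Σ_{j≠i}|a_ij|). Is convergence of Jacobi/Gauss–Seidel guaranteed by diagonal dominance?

1

row 1: |-4| − (3) = 1
row 2: |3| − (2) = 1
minimum over rows = 1 → strictly diagonally dominant (convergence guaranteed)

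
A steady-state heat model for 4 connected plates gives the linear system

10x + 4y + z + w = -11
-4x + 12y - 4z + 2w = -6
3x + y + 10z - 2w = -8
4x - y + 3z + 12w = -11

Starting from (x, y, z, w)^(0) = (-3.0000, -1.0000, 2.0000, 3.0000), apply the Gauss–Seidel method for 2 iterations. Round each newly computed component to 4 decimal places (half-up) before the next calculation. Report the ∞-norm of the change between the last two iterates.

Iteration 1:
  x = (-11 - (4)·-1.0000 - (1)·2.0000 - (1)·3.0000) / (10) = -1.2000
  y = (-6 - (-4)·-1.2000 - (-4)·2.0000 - (2)·3.0000) / (12) = -0.7333
  z = (-8 - (3)·-1.2000 - (1)·-0.7333 - (-2)·3.0000) / (10) = 0.2333
  w = (-11 - (4)·-1.2000 - (-1)·-0.7333 - (3)·0.2333) / (12) = -0.6361
Iteration 2:
  x = (-11 - (4)·-0.7333 - (1)·0.2333 - (1)·-0.6361) / (10) = -0.7664
  y = (-6 - (-4)·-0.7664 - (-4)·0.2333 - (2)·-0.6361) / (12) = -0.5717
  z = (-8 - (3)·-0.7664 - (1)·-0.5717 - (-2)·-0.6361) / (10) = -0.6401
  w = (-11 - (4)·-0.7664 - (-1)·-0.5717 - (3)·-0.6401) / (12) = -0.5488
Change: (0.4336, 0.1616, -0.8734, 0.0873) → max |·| = 0.8734

0.8734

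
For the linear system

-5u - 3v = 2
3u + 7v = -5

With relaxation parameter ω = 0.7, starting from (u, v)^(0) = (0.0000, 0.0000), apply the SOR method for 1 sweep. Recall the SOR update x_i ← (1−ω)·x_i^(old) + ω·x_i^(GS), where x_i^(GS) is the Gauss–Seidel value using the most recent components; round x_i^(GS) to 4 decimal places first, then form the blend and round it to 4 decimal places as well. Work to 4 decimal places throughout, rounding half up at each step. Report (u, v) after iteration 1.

(-0.2800, -0.4160)

Iteration 1:
  u: GS value = (2 - (-3)·0.0000) / (-5) = -0.4000;  u ← (1−ω)·0.0000 + ω·-0.4000 = -0.2800
  v: GS value = (-5 - (3)·-0.2800) / (7) = -0.5943;  v ← (1−ω)·0.0000 + ω·-0.5943 = -0.4160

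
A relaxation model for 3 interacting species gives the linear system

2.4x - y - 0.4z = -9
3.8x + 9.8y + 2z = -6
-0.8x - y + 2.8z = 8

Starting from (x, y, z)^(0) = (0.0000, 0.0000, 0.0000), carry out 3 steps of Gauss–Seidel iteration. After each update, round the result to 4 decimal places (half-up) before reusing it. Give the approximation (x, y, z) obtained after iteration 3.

Iteration 1:
  x = (-9 - (-1)·0.0000 - (-0.4)·0.0000) / (2.4) = -3.7500
  y = (-6 - (3.8)·-3.7500 - (2)·0.0000) / (9.8) = 0.8418
  z = (8 - (-0.8)·-3.7500 - (-1)·0.8418) / (2.8) = 2.0864
Iteration 2:
  x = (-9 - (-1)·0.8418 - (-0.4)·2.0864) / (2.4) = -3.0515
  y = (-6 - (3.8)·-3.0515 - (2)·2.0864) / (9.8) = 0.1452
  z = (8 - (-0.8)·-3.0515 - (-1)·0.1452) / (2.8) = 2.0371
Iteration 3:
  x = (-9 - (-1)·0.1452 - (-0.4)·2.0371) / (2.4) = -3.3500
  y = (-6 - (3.8)·-3.3500 - (2)·2.0371) / (9.8) = 0.2710
  z = (8 - (-0.8)·-3.3500 - (-1)·0.2710) / (2.8) = 1.9968

(-3.3500, 0.2710, 1.9968)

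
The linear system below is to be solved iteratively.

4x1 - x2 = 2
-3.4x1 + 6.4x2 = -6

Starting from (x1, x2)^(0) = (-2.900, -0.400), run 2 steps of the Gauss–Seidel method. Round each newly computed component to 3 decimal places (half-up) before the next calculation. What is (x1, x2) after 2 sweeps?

Iteration 1:
  x1 = (2 - (-1)·-0.400) / (4) = 0.400
  x2 = (-6 - (-3.4)·0.400) / (6.4) = -0.725
Iteration 2:
  x1 = (2 - (-1)·-0.725) / (4) = 0.319
  x2 = (-6 - (-3.4)·0.319) / (6.4) = -0.768

(0.319, -0.768)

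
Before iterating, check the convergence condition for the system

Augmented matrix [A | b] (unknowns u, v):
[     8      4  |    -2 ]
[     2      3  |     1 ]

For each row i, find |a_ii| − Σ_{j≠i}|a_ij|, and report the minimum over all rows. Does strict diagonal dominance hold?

1

row 1: |8| − (4) = 4
row 2: |3| − (2) = 1
minimum over rows = 1 → strictly diagonally dominant (convergence guaranteed)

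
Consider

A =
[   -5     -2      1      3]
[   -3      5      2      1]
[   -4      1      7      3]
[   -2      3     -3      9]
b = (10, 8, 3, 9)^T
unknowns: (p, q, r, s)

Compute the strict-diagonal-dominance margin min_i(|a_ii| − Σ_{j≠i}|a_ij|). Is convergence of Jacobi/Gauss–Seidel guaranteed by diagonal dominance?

-1

row 1: |-5| − (2+1+3) = -1
row 2: |5| − (3+2+1) = -1
row 3: |7| − (4+1+3) = -1
row 4: |9| − (2+3+3) = 1
minimum over rows = -1 → not strictly diagonally dominant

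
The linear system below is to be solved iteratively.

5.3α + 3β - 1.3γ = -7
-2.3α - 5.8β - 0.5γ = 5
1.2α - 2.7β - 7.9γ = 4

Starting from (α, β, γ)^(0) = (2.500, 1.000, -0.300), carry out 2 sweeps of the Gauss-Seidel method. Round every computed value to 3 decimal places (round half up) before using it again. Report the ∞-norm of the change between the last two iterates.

0.480

Iteration 1:
  α = (-7 - (3)·1.000 - (-1.3)·-0.300) / (5.3) = -1.960
  β = (5 - (-2.3)·-1.960 - (-0.5)·-0.300) / (-5.8) = -0.059
  γ = (4 - (1.2)·-1.960 - (-2.7)·-0.059) / (-7.9) = -0.784
Iteration 2:
  α = (-7 - (3)·-0.059 - (-1.3)·-0.784) / (5.3) = -1.480
  β = (5 - (-2.3)·-1.480 - (-0.5)·-0.784) / (-5.8) = -0.208
  γ = (4 - (1.2)·-1.480 - (-2.7)·-0.208) / (-7.9) = -0.660
Change: (0.480, -0.149, 0.124) → max |·| = 0.480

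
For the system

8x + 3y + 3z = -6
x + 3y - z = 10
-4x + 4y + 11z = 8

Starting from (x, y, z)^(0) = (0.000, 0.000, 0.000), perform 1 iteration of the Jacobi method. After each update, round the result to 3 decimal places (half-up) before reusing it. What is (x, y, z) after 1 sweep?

(-0.750, 3.333, 0.727)

Iteration 1:
  x = (-6 - (3)·0.000 - (3)·0.000) / (8) = -0.750
  y = (10 - (1)·0.000 - (-1)·0.000) / (3) = 3.333
  z = (8 - (-4)·0.000 - (4)·0.000) / (11) = 0.727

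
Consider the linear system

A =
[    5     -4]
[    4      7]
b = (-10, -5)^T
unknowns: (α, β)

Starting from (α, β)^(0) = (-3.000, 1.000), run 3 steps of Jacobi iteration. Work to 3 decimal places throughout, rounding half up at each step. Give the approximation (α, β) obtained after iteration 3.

(-2.023, -0.029)

Iteration 1:
  α = (-10 - (-4)·1.000) / (5) = -1.200
  β = (-5 - (4)·-3.000) / (7) = 1.000
Iteration 2:
  α = (-10 - (-4)·1.000) / (5) = -1.200
  β = (-5 - (4)·-1.200) / (7) = -0.029
Iteration 3:
  α = (-10 - (-4)·-0.029) / (5) = -2.023
  β = (-5 - (4)·-1.200) / (7) = -0.029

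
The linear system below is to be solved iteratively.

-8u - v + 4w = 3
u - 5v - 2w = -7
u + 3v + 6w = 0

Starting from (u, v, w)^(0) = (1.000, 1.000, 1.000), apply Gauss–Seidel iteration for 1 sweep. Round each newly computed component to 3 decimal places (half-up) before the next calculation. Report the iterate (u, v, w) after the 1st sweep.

(0.000, 1.000, -0.500)

Iteration 1:
  u = (3 - (-1)·1.000 - (4)·1.000) / (-8) = 0.000
  v = (-7 - (1)·0.000 - (-2)·1.000) / (-5) = 1.000
  w = (0 - (1)·0.000 - (3)·1.000) / (6) = -0.500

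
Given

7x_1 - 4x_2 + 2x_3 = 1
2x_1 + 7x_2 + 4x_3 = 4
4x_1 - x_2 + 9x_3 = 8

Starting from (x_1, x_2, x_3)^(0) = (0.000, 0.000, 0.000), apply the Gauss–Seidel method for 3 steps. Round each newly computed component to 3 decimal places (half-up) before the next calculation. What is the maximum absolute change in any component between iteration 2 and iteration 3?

0.275

Iteration 1:
  x_1 = (1 - (-4)·0.000 - (2)·0.000) / (7) = 0.143
  x_2 = (4 - (2)·0.143 - (4)·0.000) / (7) = 0.531
  x_3 = (8 - (4)·0.143 - (-1)·0.531) / (9) = 0.884
Iteration 2:
  x_1 = (1 - (-4)·0.531 - (2)·0.884) / (7) = 0.194
  x_2 = (4 - (2)·0.194 - (4)·0.884) / (7) = 0.011
  x_3 = (8 - (4)·0.194 - (-1)·0.011) / (9) = 0.804
Iteration 3:
  x_1 = (1 - (-4)·0.011 - (2)·0.804) / (7) = -0.081
  x_2 = (4 - (2)·-0.081 - (4)·0.804) / (7) = 0.135
  x_3 = (8 - (4)·-0.081 - (-1)·0.135) / (9) = 0.940
Change: (-0.275, 0.124, 0.136) → max |·| = 0.275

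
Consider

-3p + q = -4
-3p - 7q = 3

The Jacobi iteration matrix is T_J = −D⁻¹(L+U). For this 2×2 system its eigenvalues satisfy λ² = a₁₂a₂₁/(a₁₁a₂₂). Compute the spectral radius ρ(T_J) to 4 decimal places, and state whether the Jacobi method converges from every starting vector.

a₁₂a₂₁/(a₁₁a₂₂) = (1)·(-3) / ((-3)·(-7)) = -0.142857
ρ = √|-0.142857| = √0.142857 = 0.3780
ρ < 1, so Jacobi converges

0.3780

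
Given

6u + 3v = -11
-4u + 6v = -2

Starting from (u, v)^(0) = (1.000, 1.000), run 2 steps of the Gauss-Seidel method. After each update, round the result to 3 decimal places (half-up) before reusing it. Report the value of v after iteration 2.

Iteration 1:
  u = (-11 - (3)·1.000) / (6) = -2.333
  v = (-2 - (-4)·-2.333) / (6) = -1.889
Iteration 2:
  u = (-11 - (3)·-1.889) / (6) = -0.889
  v = (-2 - (-4)·-0.889) / (6) = -0.926

-0.926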